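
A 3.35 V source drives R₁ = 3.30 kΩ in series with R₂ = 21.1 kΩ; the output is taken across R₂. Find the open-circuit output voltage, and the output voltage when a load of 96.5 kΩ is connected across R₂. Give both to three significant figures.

Open-circuit: V = 3.35 × 21.1/(3.30 + 21.1) = 2.90 V.
With the load, R₂ becomes R₂‖R_L = 17.31 kΩ, so V = 3.35 × 17.31/20.61 = 2.81 V.

Unloaded: 2.90 V; loaded: 2.81 V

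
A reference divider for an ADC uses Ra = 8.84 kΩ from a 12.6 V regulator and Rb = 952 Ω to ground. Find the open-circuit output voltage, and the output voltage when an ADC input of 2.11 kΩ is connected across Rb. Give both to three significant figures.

Open-circuit: V = 12.6 × 952/(8840 + 952) = 1.22 V.
With the load, Rb becomes Rb‖R_L = 656.0 Ω, so V = 12.6 × 656.0/9496 = 0.870 V.

Unloaded: 1.22 V; loaded: 0.870 V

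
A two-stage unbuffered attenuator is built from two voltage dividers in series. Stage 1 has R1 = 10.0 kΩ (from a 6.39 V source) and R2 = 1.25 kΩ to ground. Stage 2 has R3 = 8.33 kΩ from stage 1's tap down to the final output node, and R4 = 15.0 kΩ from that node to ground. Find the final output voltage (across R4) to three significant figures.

Stage 2 presents R3+R4 = 23.33 kΩ as a load on stage 1's tap.
Stage 1's lower leg becomes R2‖(R3+R4) = 1.186 kΩ, so V_mid = 6.39 × 1.186/11.19 = 0.6777 V.
Stage 2 is itself unloaded: V_out = V_mid × R4/(R3+R4) = 0.6777 × 15.0/23.33 = 0.436 V.

V_out ≈ 0.436 V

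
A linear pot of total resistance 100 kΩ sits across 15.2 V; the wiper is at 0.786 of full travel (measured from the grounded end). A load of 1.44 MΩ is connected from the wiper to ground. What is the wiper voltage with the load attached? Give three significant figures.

V ≈ 11.8 V

The wiper splits the pot into (1−α)R = 21.40 kΩ above and αR = 78.60 kΩ below.
Lower section ‖ load = 74.53 kΩ.
V_wiper = 15.2 × 74.53/(21.40 + 74.53) = 11.8 V.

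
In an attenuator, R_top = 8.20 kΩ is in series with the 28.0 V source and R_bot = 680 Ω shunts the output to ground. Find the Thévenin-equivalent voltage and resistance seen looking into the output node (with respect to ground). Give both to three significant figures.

V_th is the open-circuit tap voltage: 28.0 × 680/(8200 + 680) = 2.14 V.
With the supply zeroed, R_top and R_bot appear in parallel from the tap: R_th = R_top‖R_bot = (8200 × 680)/8880 = 628 Ω.

V_th = 2.14 V, R_th = 628 Ω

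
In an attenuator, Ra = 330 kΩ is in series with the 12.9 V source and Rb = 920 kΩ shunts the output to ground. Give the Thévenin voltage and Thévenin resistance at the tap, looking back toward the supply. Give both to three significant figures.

V_th = 9.49 V, R_th = 243 kΩ

V_th is the open-circuit tap voltage: 12.9 × 920/(330 + 920) = 9.49 V.
With the supply zeroed, Ra and Rb appear in parallel from the tap: R_th = Ra‖Rb = (330 × 920)/1250 = 243 kΩ.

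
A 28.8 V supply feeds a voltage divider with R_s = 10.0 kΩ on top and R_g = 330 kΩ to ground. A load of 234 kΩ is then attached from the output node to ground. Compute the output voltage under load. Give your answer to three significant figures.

The load sits in parallel with R_g: R_g‖R_L = (330 × 234) / (330 + 234) = 136.9 kΩ.
V_out = 28.8 × 136.9 / (10.0 + 136.9) = 28.8 × 136.9/146.9 = 26.8 V.

V_out ≈ 26.8 V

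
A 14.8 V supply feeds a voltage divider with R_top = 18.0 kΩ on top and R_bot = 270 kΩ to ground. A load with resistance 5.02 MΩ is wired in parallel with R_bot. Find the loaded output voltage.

The load sits in parallel with R_bot: R_bot‖R_L = (270 × 5020) / (270 + 5020) = 256.2 kΩ.
V_out = 14.8 × 256.2 / (18.0 + 256.2) = 14.8 × 256.2/274.2 = 13.8 V.
(Unloaded it would have been 13.9 V.)

V_out ≈ 13.8 V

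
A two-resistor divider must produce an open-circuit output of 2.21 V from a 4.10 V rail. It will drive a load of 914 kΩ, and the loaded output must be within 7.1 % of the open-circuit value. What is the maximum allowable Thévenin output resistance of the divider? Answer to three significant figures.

R_th ≤ 69.9 kΩ

Loading drop = R_th/(R_th + R_L) ≤ 0.0710, so R_th ≤ R_L · ε/(1−ε) = 914 kΩ × 0.0710/0.9290 = 69.9 kΩ.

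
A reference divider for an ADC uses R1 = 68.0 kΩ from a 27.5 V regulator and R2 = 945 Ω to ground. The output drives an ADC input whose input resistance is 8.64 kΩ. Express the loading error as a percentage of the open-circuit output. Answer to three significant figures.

The divider's output (Thévenin) resistance is R1‖R2 = 932.0 Ω.
Fractional drop under load = R_th/(R_th + R_L) = 932.0 / (932.0 + 8640) = 0.09737.
So the output falls by 9.74 %.

9.74 %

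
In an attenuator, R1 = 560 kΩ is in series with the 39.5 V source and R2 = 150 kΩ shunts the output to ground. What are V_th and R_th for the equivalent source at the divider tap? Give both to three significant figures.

V_th is the open-circuit tap voltage: 39.5 × 150/(560 + 150) = 8.35 V.
With the supply zeroed, R1 and R2 appear in parallel from the tap: R_th = R1‖R2 = (560 × 150)/710.0 = 118 kΩ.

V_th = 8.35 V, R_th = 118 kΩ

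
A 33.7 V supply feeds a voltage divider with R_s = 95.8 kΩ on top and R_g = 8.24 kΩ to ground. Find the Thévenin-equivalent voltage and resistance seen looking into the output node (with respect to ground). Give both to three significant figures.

V_th = 2.67 V, R_th = 7.59 kΩ

V_th is the open-circuit tap voltage: 33.7 × 8.24/(95.8 + 8.24) = 2.67 V.
With the supply zeroed, R_s and R_g appear in parallel from the tap: R_th = R_s‖R_g = (95.8 × 8.24)/104.0 = 7.59 kΩ.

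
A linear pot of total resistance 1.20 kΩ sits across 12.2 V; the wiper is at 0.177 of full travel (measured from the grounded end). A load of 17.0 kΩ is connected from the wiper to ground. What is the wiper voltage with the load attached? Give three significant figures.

V ≈ 2.14 V

The wiper splits the pot into (1−α)R = 987.6 Ω above and αR = 212.4 Ω below.
Lower section ‖ load = 209.8 Ω.
V_wiper = 12.2 × 209.8/(987.6 + 209.8) = 2.14 V.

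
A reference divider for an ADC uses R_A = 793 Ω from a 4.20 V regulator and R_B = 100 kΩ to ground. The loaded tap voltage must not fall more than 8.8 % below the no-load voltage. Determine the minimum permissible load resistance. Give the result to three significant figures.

Output resistance R_th = R_A‖R_B = (793 × 100000)/100800 = 786.8 Ω.
The fractional drop is R_th/(R_th + R_L); requiring this ≤ 0.0880 gives R_L ≥ R_th(1/0.0880 − 1) = 786.8 × 10.36 = 8.15 kΩ.

R_L(min) ≈ 8.15 kΩ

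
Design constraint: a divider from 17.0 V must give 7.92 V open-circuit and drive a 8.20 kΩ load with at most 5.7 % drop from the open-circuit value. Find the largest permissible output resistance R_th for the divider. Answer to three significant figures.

R_th ≤ 496 Ω

Loading drop = R_th/(R_th + R_L) ≤ 0.0570, so R_th ≤ R_L · ε/(1−ε) = 8.20 kΩ × 0.0570/0.9430 = 496 Ω.
(Any R1, R2 with R2/(R1+R2) = 0.466 and R1‖R2 ≤ 496 Ω will meet the spec.)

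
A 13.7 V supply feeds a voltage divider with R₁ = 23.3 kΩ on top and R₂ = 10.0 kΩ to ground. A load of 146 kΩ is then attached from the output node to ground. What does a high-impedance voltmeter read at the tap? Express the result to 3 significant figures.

V_out ≈ 3.93 V

The load sits in parallel with R₂: R₂‖R_L = (10.0 × 146) / (10.0 + 146) = 9.359 kΩ.
V_out = 13.7 × 9.359 / (23.3 + 9.359) = 13.7 × 9.359/32.66 = 3.93 V.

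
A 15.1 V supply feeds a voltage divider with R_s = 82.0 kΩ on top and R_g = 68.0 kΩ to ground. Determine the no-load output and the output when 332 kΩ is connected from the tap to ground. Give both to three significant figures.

Open-circuit: V = 15.1 × 68.0/(82.0 + 68.0) = 6.85 V.
With the load, R_g becomes R_g‖R_L = 56.44 kΩ, so V = 15.1 × 56.44/138.4 = 6.16 V.

Unloaded: 6.85 V; loaded: 6.16 V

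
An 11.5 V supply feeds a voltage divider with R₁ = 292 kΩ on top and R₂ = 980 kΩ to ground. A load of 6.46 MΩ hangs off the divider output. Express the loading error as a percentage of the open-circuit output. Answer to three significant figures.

3.37 %

The divider's output (Thévenin) resistance is R₁‖R₂ = 225.0 kΩ.
Fractional drop under load = R_th/(R_th + R_L) = 225.0 / (225.0 + 6460) = 0.03365.
So the output falls by 3.37 %.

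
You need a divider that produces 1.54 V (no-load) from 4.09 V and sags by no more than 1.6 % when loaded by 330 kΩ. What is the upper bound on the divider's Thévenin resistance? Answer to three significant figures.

Loading drop = R_th/(R_th + R_L) ≤ 0.0160, so R_th ≤ R_L · ε/(1−ε) = 330 kΩ × 0.0160/0.9840 = 5.37 kΩ.
(Any R1, R2 with R2/(R1+R2) = 0.377 and R1‖R2 ≤ 5.37 kΩ will meet the spec.)

R_th ≤ 5.37 kΩ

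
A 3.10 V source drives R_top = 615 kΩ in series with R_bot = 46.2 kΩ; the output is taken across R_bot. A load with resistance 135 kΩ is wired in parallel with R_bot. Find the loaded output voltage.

The load sits in parallel with R_bot: R_bot‖R_L = (46.2 × 135) / (46.2 + 135) = 34.42 kΩ.
V_out = 3.10 × 34.42 / (615 + 34.42) = 3.10 × 34.42/649.4 = 0.164 V.
(Unloaded it would have been 0.217 V.)

V_out ≈ 0.164 V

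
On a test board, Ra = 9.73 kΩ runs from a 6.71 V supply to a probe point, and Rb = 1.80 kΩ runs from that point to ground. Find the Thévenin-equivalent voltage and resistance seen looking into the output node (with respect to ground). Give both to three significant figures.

V_th is the open-circuit tap voltage: 6.71 × 1.80/(9.73 + 1.80) = 1.05 V.
With the supply zeroed, Ra and Rb appear in parallel from the tap: R_th = Ra‖Rb = (9.73 × 1.80)/11.53 = 1.52 kΩ.

V_th = 1.05 V, R_th = 1.52 kΩ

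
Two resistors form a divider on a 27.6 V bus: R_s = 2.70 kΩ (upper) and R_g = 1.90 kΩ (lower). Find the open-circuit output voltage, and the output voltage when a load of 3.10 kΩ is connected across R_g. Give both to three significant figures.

Unloaded: 11.4 V; loaded: 8.38 V

Open-circuit: V = 27.6 × 1.90/(2.70 + 1.90) = 11.4 V.
With the load, R_g becomes R_g‖R_L = 1.178 kΩ, so V = 27.6 × 1.178/3.878 = 8.38 V.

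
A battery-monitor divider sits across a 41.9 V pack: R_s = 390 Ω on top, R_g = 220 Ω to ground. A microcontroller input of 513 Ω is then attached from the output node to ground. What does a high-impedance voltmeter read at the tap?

V_out ≈ 11.9 V

The load sits in parallel with R_g: R_g‖R_L = (220 × 513) / (220 + 513) = 154.0 Ω.
V_out = 41.9 × 154.0 / (390 + 154.0) = 41.9 × 154.0/544.0 = 11.9 V.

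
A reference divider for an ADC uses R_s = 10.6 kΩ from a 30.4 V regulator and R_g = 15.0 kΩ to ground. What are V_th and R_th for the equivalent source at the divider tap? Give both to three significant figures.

V_th is the open-circuit tap voltage: 30.4 × 15.0/(10.6 + 15.0) = 17.8 V.
With the supply zeroed, R_s and R_g appear in parallel from the tap: R_th = R_s‖R_g = (10.6 × 15.0)/25.60 = 6.21 kΩ.

V_th = 17.8 V, R_th = 6.21 kΩ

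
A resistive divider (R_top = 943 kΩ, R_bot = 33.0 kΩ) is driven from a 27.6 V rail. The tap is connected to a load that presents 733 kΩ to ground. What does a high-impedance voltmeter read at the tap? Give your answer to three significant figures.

V_out ≈ 0.894 V

The load sits in parallel with R_bot: R_bot‖R_L = (33.0 × 733) / (33.0 + 733) = 31.58 kΩ.
V_out = 27.6 × 31.58 / (943 + 31.58) = 27.6 × 31.58/974.6 = 0.894 V.
(Unloaded it would have been 0.933 V.)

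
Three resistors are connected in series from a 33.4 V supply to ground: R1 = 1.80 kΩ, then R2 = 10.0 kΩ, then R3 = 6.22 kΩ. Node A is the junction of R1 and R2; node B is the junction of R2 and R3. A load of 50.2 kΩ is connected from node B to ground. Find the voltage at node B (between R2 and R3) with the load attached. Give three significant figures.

V ≈ 10.7 V

At node B, R3 is in parallel with the load: R3‖R_L = 5.534 kΩ.
Below node A the resistance is R2 + (R3‖R_L) = 15.53 kΩ, so V_A = 33.4 × 15.53/17.33 = 29.93 V.
Then V_B = V_A × (R3‖R_L)/(R2 + R3‖R_L) = 29.93 × 5.534/15.53 = 10.7 V.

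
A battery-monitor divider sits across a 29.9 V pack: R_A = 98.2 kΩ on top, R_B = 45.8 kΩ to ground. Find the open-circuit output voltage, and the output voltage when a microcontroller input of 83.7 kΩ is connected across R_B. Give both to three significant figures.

Open-circuit: V = 29.9 × 45.8/(98.2 + 45.8) = 9.51 V.
With the load, R_B becomes R_B‖R_L = 29.60 kΩ, so V = 29.9 × 29.60/127.8 = 6.93 V.

Unloaded: 9.51 V; loaded: 6.93 V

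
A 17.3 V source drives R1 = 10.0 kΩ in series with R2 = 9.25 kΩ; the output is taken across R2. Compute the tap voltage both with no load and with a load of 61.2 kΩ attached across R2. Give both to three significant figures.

Open-circuit: V = 17.3 × 9.25/(10.0 + 9.25) = 8.31 V.
With the load, R2 becomes R2‖R_L = 8.035 kΩ, so V = 17.3 × 8.035/18.04 = 7.71 V.

Unloaded: 8.31 V; loaded: 7.71 V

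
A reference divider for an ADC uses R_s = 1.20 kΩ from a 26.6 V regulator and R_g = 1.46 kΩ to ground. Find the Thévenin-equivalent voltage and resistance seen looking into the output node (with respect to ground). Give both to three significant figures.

V_th is the open-circuit tap voltage: 26.6 × 1.46/(1.20 + 1.46) = 14.6 V.
With the supply zeroed, R_s and R_g appear in parallel from the tap: R_th = R_s‖R_g = (1.20 × 1.46)/2.660 = 659 Ω.

V_th = 14.6 V, R_th = 659 Ω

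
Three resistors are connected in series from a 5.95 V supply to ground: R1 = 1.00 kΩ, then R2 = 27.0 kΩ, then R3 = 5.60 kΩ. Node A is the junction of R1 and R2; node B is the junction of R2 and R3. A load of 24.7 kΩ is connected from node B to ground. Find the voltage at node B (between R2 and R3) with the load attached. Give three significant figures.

V ≈ 0.834 V

At node B, R3 is in parallel with the load: R3‖R_L = 4.565 kΩ.
Below node A the resistance is R2 + (R3‖R_L) = 31.57 kΩ, so V_A = 5.95 × 31.57/32.57 = 5.767 V.
Then V_B = V_A × (R3‖R_L)/(R2 + R3‖R_L) = 5.767 × 4.565/31.57 = 0.834 V.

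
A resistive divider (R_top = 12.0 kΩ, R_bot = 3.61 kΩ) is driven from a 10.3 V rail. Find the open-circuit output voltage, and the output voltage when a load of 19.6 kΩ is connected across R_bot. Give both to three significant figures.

Unloaded: 2.38 V; loaded: 2.09 V

Open-circuit: V = 10.3 × 3.61/(12.0 + 3.61) = 2.38 V.
With the load, R_bot becomes R_bot‖R_L = 3.049 kΩ, so V = 10.3 × 3.049/15.05 = 2.09 V.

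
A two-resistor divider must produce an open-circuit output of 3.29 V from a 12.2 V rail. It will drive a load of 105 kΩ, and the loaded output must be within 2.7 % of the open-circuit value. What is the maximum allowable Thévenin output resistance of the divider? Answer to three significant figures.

Loading drop = R_th/(R_th + R_L) ≤ 0.0270, so R_th ≤ R_L · ε/(1−ε) = 105 kΩ × 0.0270/0.9730 = 2.91 kΩ.

R_th ≤ 2.91 kΩ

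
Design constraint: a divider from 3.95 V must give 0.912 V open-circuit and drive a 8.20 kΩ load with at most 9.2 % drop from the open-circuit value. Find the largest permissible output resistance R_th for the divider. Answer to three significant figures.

Loading drop = R_th/(R_th + R_L) ≤ 0.0920, so R_th ≤ R_L · ε/(1−ε) = 8.20 kΩ × 0.0920/0.9080 = 831 Ω.

R_th ≤ 831 Ω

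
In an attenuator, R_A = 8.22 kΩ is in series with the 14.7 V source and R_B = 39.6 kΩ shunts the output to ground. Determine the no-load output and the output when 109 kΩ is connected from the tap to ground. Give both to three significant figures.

Unloaded: 12.2 V; loaded: 11.5 V

Open-circuit: V = 14.7 × 39.6/(8.22 + 39.6) = 12.2 V.
With the load, R_B becomes R_B‖R_L = 29.05 kΩ, so V = 14.7 × 29.05/37.27 = 11.5 V.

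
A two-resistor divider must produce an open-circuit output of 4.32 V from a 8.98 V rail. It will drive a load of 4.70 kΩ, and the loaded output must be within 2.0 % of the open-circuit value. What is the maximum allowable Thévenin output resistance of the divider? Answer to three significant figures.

R_th ≤ 95.9 Ω

Loading drop = R_th/(R_th + R_L) ≤ 0.0200, so R_th ≤ R_L · ε/(1−ε) = 4.70 kΩ × 0.0200/0.9800 = 95.9 Ω.
(Any R1, R2 with R2/(R1+R2) = 0.481 and R1‖R2 ≤ 95.9 Ω will meet the spec.)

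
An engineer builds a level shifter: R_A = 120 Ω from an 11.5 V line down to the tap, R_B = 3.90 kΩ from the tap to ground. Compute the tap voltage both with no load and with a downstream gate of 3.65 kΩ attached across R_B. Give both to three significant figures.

Open-circuit: V = 11.5 × 3900/(120 + 3900) = 11.2 V.
With the load, R_B becomes R_B‖R_L = 1885 Ω, so V = 11.5 × 1885/2005 = 10.8 V.

Unloaded: 11.2 V; loaded: 10.8 V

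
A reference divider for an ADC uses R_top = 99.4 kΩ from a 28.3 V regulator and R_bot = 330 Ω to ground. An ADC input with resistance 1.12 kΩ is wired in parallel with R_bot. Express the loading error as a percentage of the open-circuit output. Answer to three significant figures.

22.7 %

The divider's output (Thévenin) resistance is R_top‖R_bot = 328.9 Ω.
Fractional drop under load = R_th/(R_th + R_L) = 328.9 / (328.9 + 1120) = 0.2270.
So the output falls by 22.7 %.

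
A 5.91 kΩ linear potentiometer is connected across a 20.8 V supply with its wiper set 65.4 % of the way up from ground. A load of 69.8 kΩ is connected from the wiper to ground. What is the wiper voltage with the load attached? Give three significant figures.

The wiper splits the pot into (1−α)R = 2.045 kΩ above and αR = 3.865 kΩ below.
Lower section ‖ load = 3.662 kΩ.
V_wiper = 20.8 × 3.662/(2.045 + 3.662) = 13.3 V.

V ≈ 13.3 V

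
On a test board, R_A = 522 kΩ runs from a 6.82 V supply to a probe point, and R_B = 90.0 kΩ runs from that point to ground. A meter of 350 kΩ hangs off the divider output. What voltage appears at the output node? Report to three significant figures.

The load sits in parallel with R_B: R_B‖R_L = (90.0 × 350) / (90.0 + 350) = 71.59 kΩ.
V_out = 6.82 × 71.59 / (522 + 71.59) = 6.82 × 71.59/593.6 = 0.823 V.
(Unloaded it would have been 1.00 V.)

V_out ≈ 0.823 V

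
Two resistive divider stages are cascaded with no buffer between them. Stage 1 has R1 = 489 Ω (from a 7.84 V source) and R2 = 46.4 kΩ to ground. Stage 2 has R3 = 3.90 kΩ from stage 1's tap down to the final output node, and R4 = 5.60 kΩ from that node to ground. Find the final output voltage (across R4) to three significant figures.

V_out ≈ 4.35 V

Stage 2 presents R3+R4 = 9500 Ω as a load on stage 1's tap.
Stage 1's lower leg becomes R2‖(R3+R4) = 7886 Ω, so V_mid = 7.84 × 7886/8375 = 7.382 V.
Stage 2 is itself unloaded: V_out = V_mid × R4/(R3+R4) = 7.382 × 5600/9500 = 4.35 V.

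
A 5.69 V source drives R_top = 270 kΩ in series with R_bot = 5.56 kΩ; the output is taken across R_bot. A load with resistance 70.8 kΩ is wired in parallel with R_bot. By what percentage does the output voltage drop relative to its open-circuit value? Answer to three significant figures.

The divider's output (Thévenin) resistance is R_top‖R_bot = 5.448 kΩ.
Fractional drop under load = R_th/(R_th + R_L) = 5.448 / (5.448 + 70.8) = 0.07145.
So the output falls by 7.14 %.

7.14 %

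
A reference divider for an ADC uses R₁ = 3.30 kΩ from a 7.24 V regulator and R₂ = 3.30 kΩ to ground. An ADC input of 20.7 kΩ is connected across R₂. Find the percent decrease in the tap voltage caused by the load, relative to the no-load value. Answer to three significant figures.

The divider's output (Thévenin) resistance is R₁‖R₂ = 1.650 kΩ.
Fractional drop under load = R_th/(R_th + R_L) = 1.650 / (1.650 + 20.7) = 0.07383.
So the output falls by 7.38 %.

7.38 %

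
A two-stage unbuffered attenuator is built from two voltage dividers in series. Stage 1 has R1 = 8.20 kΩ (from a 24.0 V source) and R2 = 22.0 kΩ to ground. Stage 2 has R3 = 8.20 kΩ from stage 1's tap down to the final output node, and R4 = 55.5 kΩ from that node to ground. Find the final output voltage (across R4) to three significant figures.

V_out ≈ 13.9 V

Stage 2 presents R3+R4 = 63.70 kΩ as a load on stage 1's tap.
Stage 1's lower leg becomes R2‖(R3+R4) = 16.35 kΩ, so V_mid = 24.0 × 16.35/24.55 = 15.98 V.
Stage 2 is itself unloaded: V_out = V_mid × R4/(R3+R4) = 15.98 × 55.5/63.70 = 13.9 V.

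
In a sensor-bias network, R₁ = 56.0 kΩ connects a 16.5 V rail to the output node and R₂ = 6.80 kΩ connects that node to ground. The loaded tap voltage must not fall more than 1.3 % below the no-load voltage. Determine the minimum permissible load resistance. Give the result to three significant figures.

Output resistance R_th = R₁‖R₂ = (56.0 × 6.80)/62.80 = 6.064 kΩ.
The fractional drop is R_th/(R_th + R_L); requiring this ≤ 0.0130 gives R_L ≥ R_th(1/0.0130 − 1) = 6.064 × 75.92 = 460 kΩ.

R_L(min) ≈ 460 kΩ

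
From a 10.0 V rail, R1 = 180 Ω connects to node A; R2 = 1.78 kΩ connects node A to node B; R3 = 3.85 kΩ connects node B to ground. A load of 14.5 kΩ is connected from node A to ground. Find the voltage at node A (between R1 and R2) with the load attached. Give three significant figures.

V ≈ 9.58 V

Below node A the series string R2+R3 = 5630 Ω sits in parallel with the 14500 Ω load: 4055 Ω.
V_A = 10.0 × 4055/(180 + 4055) = 9.58 V.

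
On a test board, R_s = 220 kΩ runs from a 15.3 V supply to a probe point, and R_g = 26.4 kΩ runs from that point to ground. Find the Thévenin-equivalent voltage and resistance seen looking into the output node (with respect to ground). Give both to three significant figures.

V_th is the open-circuit tap voltage: 15.3 × 26.4/(220 + 26.4) = 1.64 V.
With the supply zeroed, R_s and R_g appear in parallel from the tap: R_th = R_s‖R_g = (220 × 26.4)/246.4 = 23.6 kΩ.

V_th = 1.64 V, R_th = 23.6 kΩ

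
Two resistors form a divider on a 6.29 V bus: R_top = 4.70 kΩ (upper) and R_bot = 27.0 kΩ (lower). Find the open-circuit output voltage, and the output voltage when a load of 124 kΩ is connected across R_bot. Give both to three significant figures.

Unloaded: 5.36 V; loaded: 5.19 V

Open-circuit: V = 6.29 × 27.0/(4.70 + 27.0) = 5.36 V.
With the load, R_bot becomes R_bot‖R_L = 22.17 kΩ, so V = 6.29 × 22.17/26.87 = 5.19 V.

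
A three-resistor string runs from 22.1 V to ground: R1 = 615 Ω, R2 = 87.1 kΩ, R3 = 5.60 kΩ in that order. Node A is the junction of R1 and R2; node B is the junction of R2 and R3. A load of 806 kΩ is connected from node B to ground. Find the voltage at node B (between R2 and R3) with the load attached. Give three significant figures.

At node B, R3 is in parallel with the load: R3‖R_L = 5561 Ω.
Below node A the resistance is R2 + (R3‖R_L) = 92660 Ω, so V_A = 22.1 × 92660/93280 = 21.95 V.
Then V_B = V_A × (R3‖R_L)/(R2 + R3‖R_L) = 21.95 × 5561/92660 = 1.32 V.

V ≈ 1.32 V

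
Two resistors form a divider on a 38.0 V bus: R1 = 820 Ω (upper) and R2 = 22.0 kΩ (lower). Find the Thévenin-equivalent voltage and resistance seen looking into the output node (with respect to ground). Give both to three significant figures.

V_th = 36.6 V, R_th = 791 Ω

V_th is the open-circuit tap voltage: 38.0 × 22000/(820 + 22000) = 36.6 V.
With the supply zeroed, R1 and R2 appear in parallel from the tap: R_th = R1‖R2 = (820 × 22000)/22820 = 791 Ω.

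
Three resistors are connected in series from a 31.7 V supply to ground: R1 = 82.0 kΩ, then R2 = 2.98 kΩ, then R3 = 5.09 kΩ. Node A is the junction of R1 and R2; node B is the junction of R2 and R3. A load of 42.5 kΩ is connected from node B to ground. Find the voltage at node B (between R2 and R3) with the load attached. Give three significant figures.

V ≈ 1.61 V

At node B, R3 is in parallel with the load: R3‖R_L = 4.546 kΩ.
Below node A the resistance is R2 + (R3‖R_L) = 7.526 kΩ, so V_A = 31.7 × 7.526/89.53 = 2.665 V.
Then V_B = V_A × (R3‖R_L)/(R2 + R3‖R_L) = 2.665 × 4.546/7.526 = 1.61 V.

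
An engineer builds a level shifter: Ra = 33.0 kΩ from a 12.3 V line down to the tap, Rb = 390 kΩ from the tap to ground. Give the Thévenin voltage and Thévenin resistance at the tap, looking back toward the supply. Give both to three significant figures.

V_th = 11.3 V, R_th = 30.4 kΩ

V_th is the open-circuit tap voltage: 12.3 × 390/(33.0 + 390) = 11.3 V.
With the supply zeroed, Ra and Rb appear in parallel from the tap: R_th = Ra‖Rb = (33.0 × 390)/423.0 = 30.4 kΩ.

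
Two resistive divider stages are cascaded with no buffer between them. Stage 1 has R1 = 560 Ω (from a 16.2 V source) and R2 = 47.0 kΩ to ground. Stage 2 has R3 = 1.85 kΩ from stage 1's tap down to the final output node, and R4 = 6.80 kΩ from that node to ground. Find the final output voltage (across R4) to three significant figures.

V_out ≈ 11.8 V

Stage 2 presents R3+R4 = 8650 Ω as a load on stage 1's tap.
Stage 1's lower leg becomes R2‖(R3+R4) = 7305 Ω, so V_mid = 16.2 × 7305/7865 = 15.05 V.
Stage 2 is itself unloaded: V_out = V_mid × R4/(R3+R4) = 15.05 × 6800/8650 = 11.8 V.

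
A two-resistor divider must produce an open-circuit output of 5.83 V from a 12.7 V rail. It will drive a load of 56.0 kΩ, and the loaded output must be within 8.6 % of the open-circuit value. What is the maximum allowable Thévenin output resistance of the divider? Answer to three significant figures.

R_th ≤ 5.27 kΩ

Loading drop = R_th/(R_th + R_L) ≤ 0.0860, so R_th ≤ R_L · ε/(1−ε) = 56.0 kΩ × 0.0860/0.9140 = 5.27 kΩ.
(Any R1, R2 with R2/(R1+R2) = 0.459 and R1‖R2 ≤ 5.27 kΩ will meet the spec.)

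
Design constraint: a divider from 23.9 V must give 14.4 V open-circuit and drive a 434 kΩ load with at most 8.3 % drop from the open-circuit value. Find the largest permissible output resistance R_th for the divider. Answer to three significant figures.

R_th ≤ 39.3 kΩ

Loading drop = R_th/(R_th + R_L) ≤ 0.0830, so R_th ≤ R_L · ε/(1−ε) = 434 kΩ × 0.0830/0.9170 = 39.3 kΩ.
(Any R1, R2 with R2/(R1+R2) = 0.603 and R1‖R2 ≤ 39.3 kΩ will meet the spec.)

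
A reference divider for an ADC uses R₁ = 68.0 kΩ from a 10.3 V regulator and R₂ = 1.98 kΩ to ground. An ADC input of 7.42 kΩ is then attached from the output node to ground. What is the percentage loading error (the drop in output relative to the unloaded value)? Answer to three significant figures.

20.6 %

Unloaded V = 10.3 × 1.98/69.98 = 0.2914 V.
Loaded: R₂‖R_L = 1.563 kΩ, giving V = 10.3 × 1.563/69.56 = 0.2314 V.
Drop = (0.2914 − 0.2314) / 0.2914 = 20.6 %.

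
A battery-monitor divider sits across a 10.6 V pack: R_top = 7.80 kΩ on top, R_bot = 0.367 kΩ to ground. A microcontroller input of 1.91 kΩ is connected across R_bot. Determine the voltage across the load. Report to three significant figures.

V_out ≈ 0.402 V

The load sits in parallel with R_bot: R_bot‖R_L = (367 × 1910) / (367 + 1910) = 307.8 Ω.
V_out = 10.6 × 307.8 / (7800 + 307.8) = 10.6 × 307.8/8108 = 0.402 V.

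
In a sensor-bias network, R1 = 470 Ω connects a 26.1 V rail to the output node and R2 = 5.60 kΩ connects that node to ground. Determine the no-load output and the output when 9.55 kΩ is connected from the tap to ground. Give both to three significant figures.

Unloaded: 24.1 V; loaded: 23.0 V

Open-circuit: V = 26.1 × 5600/(470 + 5600) = 24.1 V.
With the load, R2 becomes R2‖R_L = 3530 Ω, so V = 26.1 × 3530/4000 = 23.0 V.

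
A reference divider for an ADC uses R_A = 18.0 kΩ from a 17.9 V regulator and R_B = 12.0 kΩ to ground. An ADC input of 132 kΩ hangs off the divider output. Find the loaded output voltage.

V_out ≈ 6.79 V

The load sits in parallel with R_B: R_B‖R_L = (12.0 × 132) / (12.0 + 132) = 11.00 kΩ.
V_out = 17.9 × 11.00 / (18.0 + 11.00) = 17.9 × 11.00/29.00 = 6.79 V.
(Unloaded it would have been 7.16 V.)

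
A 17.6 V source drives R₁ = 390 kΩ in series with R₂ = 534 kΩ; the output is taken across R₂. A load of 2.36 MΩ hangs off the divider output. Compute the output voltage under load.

V_out ≈ 9.28 V

The load sits in parallel with R₂: R₂‖R_L = (534 × 2360) / (534 + 2360) = 435.5 kΩ.
V_out = 17.6 × 435.5 / (390 + 435.5) = 17.6 × 435.5/825.5 = 9.28 V.
(Unloaded it would have been 10.2 V.)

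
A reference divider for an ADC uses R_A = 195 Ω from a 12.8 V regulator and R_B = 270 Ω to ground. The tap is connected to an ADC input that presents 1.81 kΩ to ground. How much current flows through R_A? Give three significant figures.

I ≈ 29.8 mA

R_B‖R_L = 235.0 Ω, so the source sees R_A + R_B‖R_L = 430.0 Ω.
I = 12.8 V / 430.0 Ω = 29.8 mA.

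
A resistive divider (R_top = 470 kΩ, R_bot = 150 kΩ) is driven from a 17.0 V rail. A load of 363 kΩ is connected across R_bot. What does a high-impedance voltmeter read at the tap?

The load sits in parallel with R_bot: R_bot‖R_L = (150 × 363) / (150 + 363) = 106.1 kΩ.
V_out = 17.0 × 106.1 / (470 + 106.1) = 17.0 × 106.1/576.1 = 3.13 V.
(Unloaded it would have been 4.11 V.)

V_out ≈ 3.13 V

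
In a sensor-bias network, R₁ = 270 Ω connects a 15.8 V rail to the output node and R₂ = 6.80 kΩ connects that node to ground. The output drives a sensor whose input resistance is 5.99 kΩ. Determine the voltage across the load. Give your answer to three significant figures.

The load sits in parallel with R₂: R₂‖R_L = (6800 × 5990) / (6800 + 5990) = 3185 Ω.
V_out = 15.8 × 3185 / (270 + 3185) = 15.8 × 3185/3455 = 14.6 V.

V_out ≈ 14.6 V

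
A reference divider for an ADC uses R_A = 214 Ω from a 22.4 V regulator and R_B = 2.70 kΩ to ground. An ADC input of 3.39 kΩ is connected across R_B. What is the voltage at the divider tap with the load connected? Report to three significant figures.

V_out ≈ 19.6 V

The load sits in parallel with R_B: R_B‖R_L = (2700 × 3390) / (2700 + 3390) = 1503 Ω.
V_out = 22.4 × 1503 / (214 + 1503) = 22.4 × 1503/1717 = 19.6 V.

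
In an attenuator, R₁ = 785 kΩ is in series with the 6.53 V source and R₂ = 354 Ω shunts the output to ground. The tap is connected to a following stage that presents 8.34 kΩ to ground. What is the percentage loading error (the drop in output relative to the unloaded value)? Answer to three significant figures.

The divider's output (Thévenin) resistance is R₁‖R₂ = 353.8 Ω.
Fractional drop under load = R_th/(R_th + R_L) = 353.8 / (353.8 + 8340) = 0.04070.
So the output falls by 4.07 %.

4.07 %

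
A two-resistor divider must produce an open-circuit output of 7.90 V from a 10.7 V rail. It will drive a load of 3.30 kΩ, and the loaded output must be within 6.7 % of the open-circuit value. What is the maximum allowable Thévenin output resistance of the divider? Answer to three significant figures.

Loading drop = R_th/(R_th + R_L) ≤ 0.0670, so R_th ≤ R_L · ε/(1−ε) = 3.30 kΩ × 0.0670/0.9330 = 237 Ω.

R_th ≤ 237 Ω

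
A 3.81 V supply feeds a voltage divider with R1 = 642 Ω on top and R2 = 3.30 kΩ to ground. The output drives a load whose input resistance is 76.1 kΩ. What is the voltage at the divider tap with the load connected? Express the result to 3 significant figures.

V_out ≈ 3.17 V

The load sits in parallel with R2: R2‖R_L = (3300 × 76100) / (3300 + 76100) = 3163 Ω.
V_out = 3.81 × 3163 / (642 + 3163) = 3.81 × 3163/3805 = 3.17 V.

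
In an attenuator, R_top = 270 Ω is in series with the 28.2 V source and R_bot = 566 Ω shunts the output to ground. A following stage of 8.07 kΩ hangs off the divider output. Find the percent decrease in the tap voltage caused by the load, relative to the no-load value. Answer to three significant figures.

The divider's output (Thévenin) resistance is R_top‖R_bot = 182.8 Ω.
Fractional drop under load = R_th/(R_th + R_L) = 182.8 / (182.8 + 8070) = 0.02215.
So the output falls by 2.21 %.

2.21 %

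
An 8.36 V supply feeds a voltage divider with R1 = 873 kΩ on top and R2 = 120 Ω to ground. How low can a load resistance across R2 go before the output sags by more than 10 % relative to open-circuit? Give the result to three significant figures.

Output resistance R_th = R1‖R2 = (873000 × 120)/873100 = 120.0 Ω.
The fractional drop is R_th/(R_th + R_L); requiring this ≤ 0.100 gives R_L ≥ R_th(1/0.100 − 1) = 120.0 × 9.000 = 1.08 kΩ.

R_L(min) ≈ 1.08 kΩ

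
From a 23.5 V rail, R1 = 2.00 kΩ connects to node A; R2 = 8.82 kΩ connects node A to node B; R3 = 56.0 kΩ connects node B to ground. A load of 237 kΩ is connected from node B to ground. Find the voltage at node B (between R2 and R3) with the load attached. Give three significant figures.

At node B, R3 is in parallel with the load: R3‖R_L = 45.30 kΩ.
Below node A the resistance is R2 + (R3‖R_L) = 54.12 kΩ, so V_A = 23.5 × 54.12/56.12 = 22.66 V.
Then V_B = V_A × (R3‖R_L)/(R2 + R3‖R_L) = 22.66 × 45.30/54.12 = 19.0 V.

V ≈ 19.0 V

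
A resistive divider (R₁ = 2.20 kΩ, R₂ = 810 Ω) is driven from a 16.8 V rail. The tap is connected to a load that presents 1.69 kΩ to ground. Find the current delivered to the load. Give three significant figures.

I_L ≈ 1.98 mA

R₂‖R_L = 547.6 Ω; V_out = 16.8 × 547.6/2748 = 3.348 V.
I_L = V_out / R_L = 3.348 / 1.69 kΩ = 1.98 mA.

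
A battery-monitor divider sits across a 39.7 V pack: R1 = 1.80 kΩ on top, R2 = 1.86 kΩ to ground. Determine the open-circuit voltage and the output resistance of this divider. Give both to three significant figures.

V_th = 20.2 V, R_th = 915 Ω

V_th is the open-circuit tap voltage: 39.7 × 1.86/(1.80 + 1.86) = 20.2 V.
With the supply zeroed, R1 and R2 appear in parallel from the tap: R_th = R1‖R2 = (1.80 × 1.86)/3.660 = 915 Ω.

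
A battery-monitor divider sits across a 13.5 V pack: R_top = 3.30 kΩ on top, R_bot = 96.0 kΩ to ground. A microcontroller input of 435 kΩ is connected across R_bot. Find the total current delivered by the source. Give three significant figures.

I ≈ 0.165 mA

R_bot‖R_L = 78.64 kΩ, so the source sees R_top + R_bot‖R_L = 81.94 kΩ.
I = 13.5 V / 81.94 kΩ = 0.165 mA.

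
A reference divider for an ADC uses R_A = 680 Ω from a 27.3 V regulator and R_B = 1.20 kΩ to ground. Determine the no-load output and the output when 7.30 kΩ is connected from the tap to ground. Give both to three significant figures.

Open-circuit: V = 27.3 × 1200/(680 + 1200) = 17.4 V.
With the load, R_B becomes R_B‖R_L = 1031 Ω, so V = 27.3 × 1031/1711 = 16.4 V.

Unloaded: 17.4 V; loaded: 16.4 V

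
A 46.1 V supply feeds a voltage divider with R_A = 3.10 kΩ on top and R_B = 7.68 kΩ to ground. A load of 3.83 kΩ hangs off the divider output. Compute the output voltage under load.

V_out ≈ 20.8 V

The load sits in parallel with R_B: R_B‖R_L = (7.68 × 3.83) / (7.68 + 3.83) = 2.556 kΩ.
V_out = 46.1 × 2.556 / (3.10 + 2.556) = 46.1 × 2.556/5.656 = 20.8 V.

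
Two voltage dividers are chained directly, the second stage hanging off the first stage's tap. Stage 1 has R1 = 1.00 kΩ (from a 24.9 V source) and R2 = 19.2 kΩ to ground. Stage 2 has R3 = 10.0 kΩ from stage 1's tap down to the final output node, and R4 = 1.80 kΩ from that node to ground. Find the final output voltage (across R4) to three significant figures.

V_out ≈ 3.34 V

Stage 2 presents R3+R4 = 11.80 kΩ as a load on stage 1's tap.
Stage 1's lower leg becomes R2‖(R3+R4) = 7.308 kΩ, so V_mid = 24.9 × 7.308/8.308 = 21.90 V.
Stage 2 is itself unloaded: V_out = V_mid × R4/(R3+R4) = 21.90 × 1.80/11.80 = 3.34 V.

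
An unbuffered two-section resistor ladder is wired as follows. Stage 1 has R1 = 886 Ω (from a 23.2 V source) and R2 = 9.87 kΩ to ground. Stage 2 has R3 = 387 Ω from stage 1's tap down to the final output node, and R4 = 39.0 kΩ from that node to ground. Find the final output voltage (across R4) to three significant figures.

V_out ≈ 20.7 V

Stage 2 presents R3+R4 = 39390 Ω as a load on stage 1's tap.
Stage 1's lower leg becomes R2‖(R3+R4) = 7892 Ω, so V_mid = 23.2 × 7892/8778 = 20.86 V.
Stage 2 is itself unloaded: V_out = V_mid × R4/(R3+R4) = 20.86 × 39000/39390 = 20.7 V.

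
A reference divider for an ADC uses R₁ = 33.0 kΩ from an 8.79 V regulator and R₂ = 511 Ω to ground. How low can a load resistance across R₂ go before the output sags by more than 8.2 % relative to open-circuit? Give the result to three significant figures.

Output resistance R_th = R₁‖R₂ = (33000 × 511)/33510 = 503.2 Ω.
The fractional drop is R_th/(R_th + R_L); requiring this ≤ 0.0820 gives R_L ≥ R_th(1/0.0820 − 1) = 503.2 × 11.20 = 5.63 kΩ.

R_L(min) ≈ 5.63 kΩ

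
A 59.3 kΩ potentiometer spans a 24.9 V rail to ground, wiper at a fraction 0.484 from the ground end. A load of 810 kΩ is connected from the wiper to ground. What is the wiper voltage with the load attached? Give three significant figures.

V ≈ 11.8 V

The wiper splits the pot into (1−α)R = 30.60 kΩ above and αR = 28.70 kΩ below.
Lower section ‖ load = 27.72 kΩ.
V_wiper = 24.9 × 27.72/(30.60 + 27.72) = 11.8 V.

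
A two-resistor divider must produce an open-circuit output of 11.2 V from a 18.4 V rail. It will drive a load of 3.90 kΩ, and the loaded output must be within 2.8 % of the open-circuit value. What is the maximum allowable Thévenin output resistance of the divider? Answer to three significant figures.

Loading drop = R_th/(R_th + R_L) ≤ 0.0280, so R_th ≤ R_L · ε/(1−ε) = 3.90 kΩ × 0.0280/0.9720 = 112 Ω.

R_th ≤ 112 Ω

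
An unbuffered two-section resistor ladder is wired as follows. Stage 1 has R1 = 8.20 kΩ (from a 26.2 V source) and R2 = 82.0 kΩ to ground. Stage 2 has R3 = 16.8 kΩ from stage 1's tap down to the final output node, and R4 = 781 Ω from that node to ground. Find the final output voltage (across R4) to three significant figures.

V_out ≈ 0.743 V

Stage 2 presents R3+R4 = 17580 Ω as a load on stage 1's tap.
Stage 1's lower leg becomes R2‖(R3+R4) = 14480 Ω, so V_mid = 26.2 × 14480/22680 = 16.73 V.
Stage 2 is itself unloaded: V_out = V_mid × R4/(R3+R4) = 16.73 × 781/17580 = 0.743 V.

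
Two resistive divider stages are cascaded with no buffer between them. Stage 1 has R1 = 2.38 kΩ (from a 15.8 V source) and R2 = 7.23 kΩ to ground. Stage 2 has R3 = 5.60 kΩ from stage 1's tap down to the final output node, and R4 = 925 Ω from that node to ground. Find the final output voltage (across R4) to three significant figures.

Stage 2 presents R3+R4 = 6525 Ω as a load on stage 1's tap.
Stage 1's lower leg becomes R2‖(R3+R4) = 3430 Ω, so V_mid = 15.8 × 3430/5810 = 9.327 V.
Stage 2 is itself unloaded: V_out = V_mid × R4/(R3+R4) = 9.327 × 925/6525 = 1.32 V.

V_out ≈ 1.32 V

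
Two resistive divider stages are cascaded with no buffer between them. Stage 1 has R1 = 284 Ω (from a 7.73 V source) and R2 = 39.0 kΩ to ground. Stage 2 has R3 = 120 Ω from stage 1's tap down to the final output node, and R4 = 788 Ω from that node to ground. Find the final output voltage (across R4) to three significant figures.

V_out ≈ 5.08 V

Stage 2 presents R3+R4 = 908.0 Ω as a load on stage 1's tap.
Stage 1's lower leg becomes R2‖(R3+R4) = 887.3 Ω, so V_mid = 7.73 × 887.3/1171 = 5.856 V.
Stage 2 is itself unloaded: V_out = V_mid × R4/(R3+R4) = 5.856 × 788/908.0 = 5.08 V.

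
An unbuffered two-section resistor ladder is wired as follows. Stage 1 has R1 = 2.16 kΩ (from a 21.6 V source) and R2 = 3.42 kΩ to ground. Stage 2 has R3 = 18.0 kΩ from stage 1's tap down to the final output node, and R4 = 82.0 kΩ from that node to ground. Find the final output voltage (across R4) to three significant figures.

Stage 2 presents R3+R4 = 100.0 kΩ as a load on stage 1's tap.
Stage 1's lower leg becomes R2‖(R3+R4) = 3.307 kΩ, so V_mid = 21.6 × 3.307/5.467 = 13.07 V.
Stage 2 is itself unloaded: V_out = V_mid × R4/(R3+R4) = 13.07 × 82.0/100.0 = 10.7 V.

V_out ≈ 10.7 V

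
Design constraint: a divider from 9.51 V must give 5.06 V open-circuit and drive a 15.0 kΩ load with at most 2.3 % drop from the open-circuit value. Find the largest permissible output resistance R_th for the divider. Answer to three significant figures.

Loading drop = R_th/(R_th + R_L) ≤ 0.0230, so R_th ≤ R_L · ε/(1−ε) = 15.0 kΩ × 0.0230/0.9770 = 353 Ω.
(Any R1, R2 with R2/(R1+R2) = 0.532 and R1‖R2 ≤ 353 Ω will meet the spec.)

R_th ≤ 353 Ω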